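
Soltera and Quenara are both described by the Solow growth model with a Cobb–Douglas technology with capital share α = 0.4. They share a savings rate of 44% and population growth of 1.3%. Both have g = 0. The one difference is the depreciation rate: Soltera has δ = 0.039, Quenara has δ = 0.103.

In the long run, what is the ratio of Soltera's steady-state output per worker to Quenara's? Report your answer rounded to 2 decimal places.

y*_S / y*_Q ≈ 1.71

Steady-state y* = [s/(n + δ)]^(α/(1−α)), so the ratio is [ (s_S/(n + δ)_S) / (s_Q/(n + δ)_Q) ]^0.6667.
s_S/(n + δ)_S = 0.44/0.052 = 8.4615; s_Q/(n + δ)_Q = 0.44/0.116 = 3.7931.
Ratio = (8.4615/3.7931)^0.6667 = 2.2308^0.6667 ≈ 1.7073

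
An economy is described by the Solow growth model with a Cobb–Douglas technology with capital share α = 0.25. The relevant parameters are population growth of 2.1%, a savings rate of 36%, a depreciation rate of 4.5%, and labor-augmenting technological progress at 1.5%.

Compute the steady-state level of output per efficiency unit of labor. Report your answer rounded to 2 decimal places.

In steady state, investment equals break-even investment: s·k^α = (n + g + δ)·k.
Rearranging, k^(1−α) = s / (n + g + δ).
k^0.75 = 0.36 / (0.021 + 0.015 + 0.045) = 0.36 / 0.081 = 4.4444
k* = 4.4444^(1/0.75) ≈ 7.3072
y* = (k*)^α = 7.3072^0.25 ≈ 1.6441

y* = 1.64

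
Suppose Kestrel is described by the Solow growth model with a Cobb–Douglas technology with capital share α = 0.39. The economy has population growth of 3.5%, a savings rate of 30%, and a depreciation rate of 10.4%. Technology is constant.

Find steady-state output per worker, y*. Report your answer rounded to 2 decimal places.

y* ≈ 1.64

In steady state, investment equals break-even investment: s·k^α = (n + δ)·k.
Rearranging, k^(1−α) = s / (n + δ).
k^0.61 = 0.30 / (0.035 + 0.104) = 0.30 / 0.139 = 2.1583
k* = 2.1583^(1/0.61) ≈ 3.5296
y* = (k*)^α = 3.5296^0.39 ≈ 1.6354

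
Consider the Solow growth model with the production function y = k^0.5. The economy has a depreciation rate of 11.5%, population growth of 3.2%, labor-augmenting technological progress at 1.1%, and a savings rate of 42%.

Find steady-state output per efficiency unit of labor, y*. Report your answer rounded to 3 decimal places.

y* ≈ 2.658

Steady state requires s·f(k) = (n + g + δ)·k, i.e. s·k^α = (n + g + δ)·k.
Dividing both sides by k: k^(1−α) = s / (n + g + δ).
k^0.5 = 0.42 / (0.032 + 0.011 + 0.115) = 0.42 / 0.158 = 2.6582
k* = 2.6582^(1/0.5) ≈ 7.0660
y* = (k*)^α = 7.0660^0.5 ≈ 2.6582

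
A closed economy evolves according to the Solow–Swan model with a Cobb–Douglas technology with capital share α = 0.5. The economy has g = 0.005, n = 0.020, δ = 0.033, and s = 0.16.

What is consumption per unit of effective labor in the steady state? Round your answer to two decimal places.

c* ≈ 2.32

Steady state requires s·f(k) = (n + g + δ)·k, i.e. s·k^α = (n + g + δ)·k.
Rearranging, k^(1−α) = s / (n + g + δ).
k^0.5 = 0.16 / (0.020 + 0.005 + 0.033) = 0.16 / 0.058 = 2.7586
k* = 2.7586^(1/0.5) ≈ 7.6099
y* = (k*)^α = 7.6099^0.5 ≈ 2.7586
c* = (1 − s)·y* = (1 − 0.16) × 2.7586 ≈ 2.3172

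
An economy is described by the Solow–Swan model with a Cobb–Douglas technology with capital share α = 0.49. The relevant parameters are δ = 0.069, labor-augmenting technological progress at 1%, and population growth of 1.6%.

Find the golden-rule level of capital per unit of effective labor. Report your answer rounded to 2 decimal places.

The golden rule sets f'(k) = n + g + δ, i.e. α·k^(α−1) = n + g + δ.
So k^(1−α) = α / (n + g + δ) = 0.49 / 0.095 = 5.1579.
k_gold = 5.1579^(1/0.51) ≈ 24.9463

k_gold ≈ 24.95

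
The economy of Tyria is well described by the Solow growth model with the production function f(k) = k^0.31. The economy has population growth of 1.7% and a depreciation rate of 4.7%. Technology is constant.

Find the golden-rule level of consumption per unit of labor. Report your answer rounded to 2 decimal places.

At the golden rule, f'(k) = n + δ, so α·k^(α−1) = n + δ and k_gold = (α/(n + δ))^(1/(1−α)).
k_gold = (0.31/0.064)^(1/0.69) = 4.8438^1.4493 ≈ 9.8410
c_gold = f(k_gold) − (n + δ)·k_gold = 2.0316 − 0.064×9.8410 ≈ 1.4018

c_gold ≈ 1.40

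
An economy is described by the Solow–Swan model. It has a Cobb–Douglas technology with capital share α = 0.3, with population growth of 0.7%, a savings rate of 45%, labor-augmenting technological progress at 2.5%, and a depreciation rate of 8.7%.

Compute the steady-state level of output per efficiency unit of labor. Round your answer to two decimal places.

y* = 1.77

In steady state, investment equals break-even investment: s·k^α = (n + g + δ)·k.
Rearranging, k^(1−α) = s / (n + g + δ).
k^0.7 = 0.45 / (0.007 + 0.025 + 0.087) = 0.45 / 0.119 = 3.7815
k* = 3.7815^(1/0.7) ≈ 6.6870
y* = (k*)^α = 6.6870^0.3 ≈ 1.7684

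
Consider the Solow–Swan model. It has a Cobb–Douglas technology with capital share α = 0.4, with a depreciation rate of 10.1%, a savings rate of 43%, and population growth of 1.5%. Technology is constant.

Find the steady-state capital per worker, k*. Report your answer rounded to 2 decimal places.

Steady state requires s·f(k) = (n + δ)·k, i.e. s·k^α = (n + δ)·k.
Dividing both sides by k: k^(1−α) = s / (n + δ).
k^0.6 = 0.43 / (0.015 + 0.101) = 0.43 / 0.116 = 3.7069
k* = 3.7069^(1/0.6) ≈ 8.8787

k* = 8.88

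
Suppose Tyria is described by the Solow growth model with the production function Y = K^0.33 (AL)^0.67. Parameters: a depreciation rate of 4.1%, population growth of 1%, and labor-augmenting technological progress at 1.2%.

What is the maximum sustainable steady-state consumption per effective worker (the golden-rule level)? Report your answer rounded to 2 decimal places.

At the golden rule, f'(k) = n + g + δ, so α·k^(α−1) = n + g + δ and k_gold = (α/(n + g + δ))^(1/(1−α)).
k_gold = (0.33/0.063)^(1/0.67) = 5.2381^1.4925 ≈ 11.8404
c_gold = f(k_gold) − (n + g + δ)·k_gold = 2.2605 − 0.063×11.8404 ≈ 1.5146

c_gold ≈ 1.51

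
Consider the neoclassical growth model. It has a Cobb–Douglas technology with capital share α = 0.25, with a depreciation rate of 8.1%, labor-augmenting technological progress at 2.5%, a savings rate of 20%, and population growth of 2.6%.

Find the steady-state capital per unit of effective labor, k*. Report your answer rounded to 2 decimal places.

k* = 1.74

In steady state, investment equals break-even investment: s·k^α = (n + g + δ)·k.
Rearranging, k^(1−α) = s / (n + g + δ).
k^0.75 = 0.20 / (0.026 + 0.025 + 0.081) = 0.20 / 0.132 = 1.5152
k* = 1.5152^(1/0.75) ≈ 1.7403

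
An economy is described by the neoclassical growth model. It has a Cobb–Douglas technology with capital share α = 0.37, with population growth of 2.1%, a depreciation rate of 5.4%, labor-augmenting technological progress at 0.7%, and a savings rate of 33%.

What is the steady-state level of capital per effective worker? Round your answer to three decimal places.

Steady state requires s·f(k) = (n + g + δ)·k, i.e. s·k^α = (n + g + δ)·k.
Rearranging, k^(1−α) = s / (n + g + δ).
k^0.63 = 0.33 / (0.021 + 0.007 + 0.054) = 0.33 / 0.082 = 4.0244
k* = 4.0244^(1/0.63) ≈ 9.1168

k* ≈ 9.117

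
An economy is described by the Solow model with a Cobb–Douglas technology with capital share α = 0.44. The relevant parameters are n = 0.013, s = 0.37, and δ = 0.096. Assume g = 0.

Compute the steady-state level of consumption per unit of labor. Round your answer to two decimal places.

In steady state, investment equals break-even investment: s·k^α = (n + δ)·k.
Rearranging, k^(1−α) = s / (n + δ).
k^0.56 = 0.37 / (0.013 + 0.096) = 0.37 / 0.109 = 3.3945
k* = 3.3945^(1/0.56) ≈ 8.8678
y* = (k*)^α = 8.8678^0.44 ≈ 2.6124
c* = (1 − s)·y* = (1 − 0.37) × 2.6124 ≈ 1.6458

c* ≈ 1.65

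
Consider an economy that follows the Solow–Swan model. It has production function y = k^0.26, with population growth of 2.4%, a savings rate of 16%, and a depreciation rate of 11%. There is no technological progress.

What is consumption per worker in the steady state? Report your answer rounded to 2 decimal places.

In steady state, investment equals break-even investment: s·k^α = (n + δ)·k.
Rearranging, k^(1−α) = s / (n + δ).
k^0.74 = 0.16 / (0.024 + 0.110) = 0.16 / 0.134 = 1.1940
k* = 1.1940^(1/0.74) ≈ 1.2707
y* = (k*)^α = 1.2707^0.26 ≈ 1.0643
c* = (1 − s)·y* = (1 − 0.16) × 1.0643 ≈ 0.8940

c* ≈ 0.89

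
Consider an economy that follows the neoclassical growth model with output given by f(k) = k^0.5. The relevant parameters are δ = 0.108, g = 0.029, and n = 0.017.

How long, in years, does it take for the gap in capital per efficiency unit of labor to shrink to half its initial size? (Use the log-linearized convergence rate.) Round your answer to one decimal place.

half-life ≈ 9.0 years

Near the steady state the convergence rate is λ = (1 − α)(n + g + δ).
λ = (1 − 0.5) × 0.154 = 0.5 × 0.154 = 0.0770
Half-life = ln 2 / λ = 0.6931 / 0.0770 ≈ 9.00 years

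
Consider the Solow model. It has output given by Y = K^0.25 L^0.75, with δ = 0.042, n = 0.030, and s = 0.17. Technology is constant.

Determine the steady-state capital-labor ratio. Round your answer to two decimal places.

Steady state requires s·f(k) = (n + δ)·k, i.e. s·k^α = (n + δ)·k.
Dividing both sides by k: k^(1−α) = s / (n + δ).
k^0.75 = 0.17 / (0.030 + 0.042) = 0.17 / 0.072 = 2.3611
k* = 2.3611^(1/0.75) ≈ 3.1440

k* ≈ 3.14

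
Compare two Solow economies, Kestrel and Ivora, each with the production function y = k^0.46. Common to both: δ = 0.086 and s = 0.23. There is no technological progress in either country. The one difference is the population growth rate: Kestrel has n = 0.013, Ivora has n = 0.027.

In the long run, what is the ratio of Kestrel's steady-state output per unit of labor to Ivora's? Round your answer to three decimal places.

Steady-state y* = [s/(n + δ)]^(α/(1−α)), so the ratio is [ (s_K/(n + δ)_K) / (s_I/(n + δ)_I) ]^0.8519.
s_K/(n + δ)_K = 0.23/0.099 = 2.3232; s_I/(n + δ)_I = 0.23/0.113 = 2.0354.
Ratio = (2.3232/2.0354)^0.8519 = 1.1414^0.8519 ≈ 1.1193

y*_K / y*_I ≈ 1.119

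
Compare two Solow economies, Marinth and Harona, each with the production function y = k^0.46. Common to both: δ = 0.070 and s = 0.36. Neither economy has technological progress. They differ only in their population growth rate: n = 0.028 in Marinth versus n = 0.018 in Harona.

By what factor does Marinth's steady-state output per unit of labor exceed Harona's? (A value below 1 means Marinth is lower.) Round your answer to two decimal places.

ratio ≈ 0.91

Steady-state y* = [s/(n + δ)]^(α/(1−α)), so the ratio is [ (s_M/(n + δ)_M) / (s_H/(n + δ)_H) ]^0.8519.
s_M/(n + δ)_M = 0.36/0.098 = 3.6735; s_H/(n + δ)_H = 0.36/0.088 = 4.0909.
Ratio = (3.6735/4.0909)^0.8519 = 0.8980^0.8519 ≈ 0.9124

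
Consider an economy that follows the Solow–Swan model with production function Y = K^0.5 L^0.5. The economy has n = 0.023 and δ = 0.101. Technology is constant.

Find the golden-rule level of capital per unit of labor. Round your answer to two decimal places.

The golden rule sets f'(k) = n + δ, i.e. α·k^(α−1) = n + δ.
So k^(1−α) = α / (n + δ) = 0.5 / 0.124 = 4.0323.
k_gold = 4.0323^(1/0.5) ≈ 16.2594

k_gold ≈ 16.26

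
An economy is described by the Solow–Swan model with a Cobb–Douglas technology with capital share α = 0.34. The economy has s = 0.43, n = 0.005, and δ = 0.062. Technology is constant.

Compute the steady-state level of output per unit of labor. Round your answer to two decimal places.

y* ≈ 2.61

In steady state, investment equals break-even investment: s·k^α = (n + δ)·k.
Rearranging, k^(1−α) = s / (n + δ).
k^0.66 = 0.43 / (0.005 + 0.062) = 0.43 / 0.067 = 6.4179
k* = 6.4179^(1/0.66) ≈ 16.7233
y* = (k*)^α = 16.7233^0.34 ≈ 2.6057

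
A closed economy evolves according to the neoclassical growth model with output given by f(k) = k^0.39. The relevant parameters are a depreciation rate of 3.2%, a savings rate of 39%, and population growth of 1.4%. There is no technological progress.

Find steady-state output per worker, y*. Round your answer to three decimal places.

y* ≈ 3.922

At the steady state, Δk = 0, so s·k^α = (n + δ)·k.
Rearranging, k^(1−α) = s / (n + δ).
k^0.61 = 0.39 / (0.014 + 0.032) = 0.39 / 0.046 = 8.4783
k* = 8.4783^(1/0.61) ≈ 33.2520
y* = (k*)^α = 33.2520^0.39 ≈ 3.9220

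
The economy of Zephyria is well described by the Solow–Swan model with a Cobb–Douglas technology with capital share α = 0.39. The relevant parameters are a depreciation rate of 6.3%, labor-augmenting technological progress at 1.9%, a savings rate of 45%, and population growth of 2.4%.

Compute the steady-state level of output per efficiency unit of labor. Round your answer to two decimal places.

Steady state requires s·f(k) = (n + g + δ)·k, i.e. s·k^α = (n + g + δ)·k.
Dividing both sides by k: k^(1−α) = s / (n + g + δ).
k^0.61 = 0.45 / (0.024 + 0.019 + 0.063) = 0.45 / 0.106 = 4.2453
k* = 4.2453^(1/0.61) ≈ 10.6994
y* = (k*)^α = 10.6994^0.39 ≈ 2.5203

y* ≈ 2.52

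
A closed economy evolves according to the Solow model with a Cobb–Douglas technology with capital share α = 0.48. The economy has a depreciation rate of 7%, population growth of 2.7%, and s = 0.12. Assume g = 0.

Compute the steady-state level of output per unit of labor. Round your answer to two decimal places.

Steady state requires s·f(k) = (n + δ)·k, i.e. s·k^α = (n + δ)·k.
Rearranging, k^(1−α) = s / (n + δ).
k^0.52 = 0.12 / (0.027 + 0.070) = 0.12 / 0.097 = 1.2371
k* = 1.2371^(1/0.52) ≈ 1.5056
y* = (k*)^α = 1.5056^0.48 ≈ 1.2170

y* ≈ 1.22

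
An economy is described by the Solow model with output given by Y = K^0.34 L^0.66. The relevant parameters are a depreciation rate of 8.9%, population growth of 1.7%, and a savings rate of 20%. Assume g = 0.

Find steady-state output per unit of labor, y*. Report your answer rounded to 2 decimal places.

y* = 1.39

Steady state requires s·f(k) = (n + δ)·k, i.e. s·k^α = (n + δ)·k.
Rearranging, k^(1−α) = s / (n + δ).
k^0.66 = 0.20 / (0.017 + 0.089) = 0.20 / 0.106 = 1.8868
k* = 1.8868^(1/0.66) ≈ 2.6168
y* = (k*)^α = 2.6168^0.34 ≈ 1.3869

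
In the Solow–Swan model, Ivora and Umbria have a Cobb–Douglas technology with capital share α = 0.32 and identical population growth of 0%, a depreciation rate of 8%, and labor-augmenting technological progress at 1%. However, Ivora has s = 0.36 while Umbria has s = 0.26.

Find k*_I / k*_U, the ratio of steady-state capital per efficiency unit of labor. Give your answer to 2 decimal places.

ratio ≈ 1.61

Steady-state k* = [s/(n + g + δ)]^(1/(1−α)), so the ratio is [ (s_I/(n + g + δ)_I) / (s_U/(n + g + δ)_U) ]^1.4706.
s_I/(n + g + δ)_I = 0.36/0.090 = 4.0000; s_U/(n + g + δ)_U = 0.26/0.090 = 2.8889.
Ratio = (4.0000/2.8889)^1.4706 = 1.3846^1.4706 ≈ 1.6137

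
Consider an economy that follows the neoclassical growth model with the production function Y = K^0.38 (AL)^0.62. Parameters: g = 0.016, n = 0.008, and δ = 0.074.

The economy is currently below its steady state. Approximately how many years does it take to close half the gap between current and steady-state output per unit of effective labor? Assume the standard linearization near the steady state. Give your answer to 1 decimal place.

about 11.4 years

Near the steady state the convergence rate is λ = (1 − α)(n + g + δ).
λ = (1 − 0.38) × 0.098 = 0.62 × 0.098 = 0.06076
Half-life = ln 2 / λ = 0.6931 / 0.06076 ≈ 11.41 years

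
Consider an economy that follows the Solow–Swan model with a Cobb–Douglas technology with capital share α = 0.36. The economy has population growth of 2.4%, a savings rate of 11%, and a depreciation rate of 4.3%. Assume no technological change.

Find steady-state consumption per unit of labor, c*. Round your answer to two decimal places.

c* ≈ 1.18

At the steady state, Δk = 0, so s·k^α = (n + δ)·k.
Dividing both sides by k: k^(1−α) = s / (n + δ).
k^0.64 = 0.11 / (0.024 + 0.043) = 0.11 / 0.067 = 1.6418
k* = 1.6418^(1/0.64) ≈ 2.1699
y* = (k*)^α = 2.1699^0.36 ≈ 1.3217
c* = (1 − s)·y* = (1 − 0.11) × 1.3217 ≈ 1.1763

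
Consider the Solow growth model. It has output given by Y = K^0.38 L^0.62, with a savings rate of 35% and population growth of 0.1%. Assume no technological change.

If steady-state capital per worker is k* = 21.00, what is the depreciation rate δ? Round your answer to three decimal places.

Steady state requires s·f(k) = (n + δ)·k, i.e. s·k^α = (n + δ)·k.
So s / (n + δ) = (k*)^(1−α) = 21.00^0.62 = 6.6035.
Therefore n + δ = s / 6.6035 = 0.35 / 6.6035 = 0.0530, so δ = 0.0530 − 0.001 = 0.0520.

δ ≈ 0.052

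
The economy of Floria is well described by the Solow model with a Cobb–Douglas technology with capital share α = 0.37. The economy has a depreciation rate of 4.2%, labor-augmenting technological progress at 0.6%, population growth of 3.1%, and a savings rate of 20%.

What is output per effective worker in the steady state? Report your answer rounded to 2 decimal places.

Steady state requires s·f(k) = (n + g + δ)·k, i.e. s·k^α = (n + g + δ)·k.
Dividing both sides by k: k^(1−α) = s / (n + g + δ).
k^0.63 = 0.20 / (0.031 + 0.006 + 0.042) = 0.20 / 0.079 = 2.5316
k* = 2.5316^(1/0.63) ≈ 4.3683
y* = (k*)^α = 4.3683^0.37 ≈ 1.7255

y* = 1.73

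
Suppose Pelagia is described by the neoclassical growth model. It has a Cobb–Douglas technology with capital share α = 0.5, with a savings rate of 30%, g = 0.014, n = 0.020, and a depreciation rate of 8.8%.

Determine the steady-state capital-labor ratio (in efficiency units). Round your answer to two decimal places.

At the steady state, Δk = 0, so s·k^α = (n + g + δ)·k.
Dividing both sides by k: k^(1−α) = s / (n + g + δ).
k^0.5 = 0.30 / (0.020 + 0.014 + 0.088) = 0.30 / 0.122 = 2.4590
k* = 2.4590^(1/0.5) ≈ 6.0467

k* = 6.05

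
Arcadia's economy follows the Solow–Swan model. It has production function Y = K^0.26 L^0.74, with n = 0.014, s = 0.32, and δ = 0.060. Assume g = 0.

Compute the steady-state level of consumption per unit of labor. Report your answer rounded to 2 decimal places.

c* = 1.14

At the steady state, Δk = 0, so s·k^α = (n + δ)·k.
Dividing both sides by k: k^(1−α) = s / (n + δ).
k^0.74 = 0.32 / (0.014 + 0.060) = 0.32 / 0.074 = 4.3243
k* = 4.3243^(1/0.74) ≈ 7.2335
y* = (k*)^α = 7.2335^0.26 ≈ 1.6727
c* = (1 − s)·y* = (1 − 0.32) × 1.6727 ≈ 1.1374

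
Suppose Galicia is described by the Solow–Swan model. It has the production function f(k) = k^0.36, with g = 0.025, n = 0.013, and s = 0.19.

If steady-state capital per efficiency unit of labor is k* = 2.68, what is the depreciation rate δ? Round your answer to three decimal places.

δ ≈ 0.063

At the steady state, Δk = 0, so s·k^α = (n + g + δ)·k.
So s / (n + g + δ) = (k*)^(1−α) = 2.68^0.64 = 1.8793.
Therefore n + g + δ = s / 1.8793 = 0.19 / 1.8793 = 0.1011, so δ = 0.1011 − 0.038 = 0.0631.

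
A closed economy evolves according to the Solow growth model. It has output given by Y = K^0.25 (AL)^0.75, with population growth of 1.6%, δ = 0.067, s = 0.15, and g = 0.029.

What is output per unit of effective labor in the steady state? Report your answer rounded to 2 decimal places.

Steady state requires s·f(k) = (n + g + δ)·k, i.e. s·k^α = (n + g + δ)·k.
Dividing both sides by k: k^(1−α) = s / (n + g + δ).
k^0.75 = 0.15 / (0.016 + 0.029 + 0.067) = 0.15 / 0.112 = 1.3393
k* = 1.3393^(1/0.75) ≈ 1.4763
y* = (k*)^α = 1.4763^0.25 ≈ 1.1023

y* ≈ 1.10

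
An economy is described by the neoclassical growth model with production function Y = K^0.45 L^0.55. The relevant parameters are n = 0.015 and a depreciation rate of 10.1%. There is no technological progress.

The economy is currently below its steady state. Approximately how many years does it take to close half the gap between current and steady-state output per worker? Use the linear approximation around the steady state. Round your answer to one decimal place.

Near the steady state the convergence rate is λ = (1 − α)(n + δ).
λ = (1 − 0.45) × 0.116 = 0.55 × 0.116 = 0.0638
Half-life = ln 2 / λ = 0.6931 / 0.0638 ≈ 10.86 years

about 10.9 years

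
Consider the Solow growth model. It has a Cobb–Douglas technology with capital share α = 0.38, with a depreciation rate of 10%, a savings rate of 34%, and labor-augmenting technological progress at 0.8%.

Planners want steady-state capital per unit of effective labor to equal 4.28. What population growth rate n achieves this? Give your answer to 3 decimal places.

n ≈ 0.030

Steady state requires s·f(k) = (n + g + δ)·k, i.e. s·k^α = (n + g + δ)·k.
So s / (n + g + δ) = (k*)^(1−α) = 4.28^0.62 = 2.4632.
Therefore n + g + δ = s / 2.4632 = 0.34 / 2.4632 = 0.1380, so n = 0.1380 − 0.108 = 0.0300.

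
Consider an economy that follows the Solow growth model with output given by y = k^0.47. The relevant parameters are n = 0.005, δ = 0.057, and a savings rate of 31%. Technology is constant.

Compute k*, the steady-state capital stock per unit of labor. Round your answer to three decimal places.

k* = 20.836

At the steady state, Δk = 0, so s·k^α = (n + δ)·k.
Rearranging, k^(1−α) = s / (n + δ).
k^0.53 = 0.31 / (0.005 + 0.057) = 0.31 / 0.062 = 5.0000
k* = 5.0000^(1/0.53) ≈ 20.8359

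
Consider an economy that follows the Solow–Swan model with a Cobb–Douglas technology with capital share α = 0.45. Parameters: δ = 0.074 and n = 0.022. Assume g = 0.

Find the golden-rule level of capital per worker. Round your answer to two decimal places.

k_gold ≈ 16.59

The golden rule sets f'(k) = n + δ, i.e. α·k^(α−1) = n + δ.
So k^(1−α) = α / (n + δ) = 0.45 / 0.096 = 4.6875.
k_gold = 4.6875^(1/0.55) ≈ 16.5918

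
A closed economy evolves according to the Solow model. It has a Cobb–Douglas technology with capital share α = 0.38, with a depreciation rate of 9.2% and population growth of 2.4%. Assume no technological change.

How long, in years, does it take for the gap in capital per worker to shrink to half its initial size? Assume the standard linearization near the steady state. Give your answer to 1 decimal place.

Near the steady state the convergence rate is λ = (1 − α)(n + δ).
λ = (1 − 0.38) × 0.116 = 0.62 × 0.116 = 0.07192
Half-life = ln 2 / λ = 0.6931 / 0.07192 ≈ 9.64 years

t_½ ≈ 9.6 years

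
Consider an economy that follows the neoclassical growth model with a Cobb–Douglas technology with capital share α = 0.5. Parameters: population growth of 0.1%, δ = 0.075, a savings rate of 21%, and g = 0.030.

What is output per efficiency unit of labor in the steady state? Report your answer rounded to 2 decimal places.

y* = 1.98

Steady state requires s·f(k) = (n + g + δ)·k, i.e. s·k^α = (n + g + δ)·k.
Dividing both sides by k: k^(1−α) = s / (n + g + δ).
k^0.5 = 0.21 / (0.001 + 0.030 + 0.075) = 0.21 / 0.106 = 1.9811
k* = 1.9811^(1/0.5) ≈ 3.9248
y* = (k*)^α = 3.9248^0.5 ≈ 1.9811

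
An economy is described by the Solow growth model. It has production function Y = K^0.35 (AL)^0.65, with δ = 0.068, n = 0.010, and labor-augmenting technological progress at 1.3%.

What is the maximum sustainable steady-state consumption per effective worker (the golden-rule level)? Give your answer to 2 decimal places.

c_gold ≈ 1.34

At the golden rule, f'(k) = n + g + δ, so α·k^(α−1) = n + g + δ and k_gold = (α/(n + g + δ))^(1/(1−α)).
k_gold = (0.35/0.091)^(1/0.65) = 3.8462^1.5385 ≈ 7.9446
c_gold = f(k_gold) − (n + g + δ)·k_gold = 2.0655 − 0.091×7.9446 ≈ 1.3425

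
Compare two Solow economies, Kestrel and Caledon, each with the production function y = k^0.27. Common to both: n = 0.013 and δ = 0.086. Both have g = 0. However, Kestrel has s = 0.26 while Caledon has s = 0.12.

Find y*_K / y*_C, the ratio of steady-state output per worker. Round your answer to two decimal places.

Steady-state y* = [s/(n + δ)]^(α/(1−α)), so the ratio is [ (s_K/(n + δ)_K) / (s_C/(n + δ)_C) ]^0.3699.
s_K/(n + δ)_K = 0.26/0.099 = 2.6263; s_C/(n + δ)_C = 0.12/0.099 = 1.2121.
Ratio = (2.6263/1.2121)^0.3699 = 2.1667^0.3699 ≈ 1.3311

y*_K / y*_C ≈ 1.33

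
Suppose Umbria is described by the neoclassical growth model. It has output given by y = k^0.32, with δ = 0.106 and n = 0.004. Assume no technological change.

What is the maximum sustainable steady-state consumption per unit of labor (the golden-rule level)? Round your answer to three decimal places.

c_gold ≈ 1.124

At the golden rule, f'(k) = n + δ, so α·k^(α−1) = n + δ and k_gold = (α/(n + δ))^(1/(1−α)).
k_gold = (0.32/0.110)^(1/0.68) = 2.9091^1.4706 ≈ 4.8084
c_gold = f(k_gold) − (n + δ)·k_gold = 1.6529 − 0.110×4.8084 ≈ 1.1240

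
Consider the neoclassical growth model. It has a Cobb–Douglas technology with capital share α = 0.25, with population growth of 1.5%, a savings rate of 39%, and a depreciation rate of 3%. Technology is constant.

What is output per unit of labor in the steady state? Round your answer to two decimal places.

y* = 2.05

In steady state, investment equals break-even investment: s·k^α = (n + δ)·k.
Rearranging, k^(1−α) = s / (n + δ).
k^0.75 = 0.39 / (0.015 + 0.030) = 0.39 / 0.045 = 8.6667
k* = 8.6667^(1/0.75) ≈ 17.8021
y* = (k*)^α = 17.8021^0.25 ≈ 2.0541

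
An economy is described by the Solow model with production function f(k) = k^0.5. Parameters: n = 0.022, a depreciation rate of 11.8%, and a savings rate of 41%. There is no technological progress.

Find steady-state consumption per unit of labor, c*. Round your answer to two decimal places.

c* ≈ 1.73

At the steady state, Δk = 0, so s·k^α = (n + δ)·k.
Dividing both sides by k: k^(1−α) = s / (n + δ).
k^0.5 = 0.41 / (0.022 + 0.118) = 0.41 / 0.140 = 2.9286
k* = 2.9286^(1/0.5) ≈ 8.5767
y* = (k*)^α = 8.5767^0.5 ≈ 2.9286
c* = (1 − s)·y* = (1 − 0.41) × 2.9286 ≈ 1.7279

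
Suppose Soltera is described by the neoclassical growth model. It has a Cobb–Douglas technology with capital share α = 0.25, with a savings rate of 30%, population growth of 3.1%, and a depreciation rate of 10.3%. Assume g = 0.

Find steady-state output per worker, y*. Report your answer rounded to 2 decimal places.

Steady state requires s·f(k) = (n + δ)·k, i.e. s·k^α = (n + δ)·k.
Dividing both sides by k: k^(1−α) = s / (n + δ).
k^0.75 = 0.30 / (0.031 + 0.103) = 0.30 / 0.134 = 2.2388
k* = 2.2388^(1/0.75) ≈ 2.9288
y* = (k*)^α = 2.9288^0.25 ≈ 1.3082

y* ≈ 1.31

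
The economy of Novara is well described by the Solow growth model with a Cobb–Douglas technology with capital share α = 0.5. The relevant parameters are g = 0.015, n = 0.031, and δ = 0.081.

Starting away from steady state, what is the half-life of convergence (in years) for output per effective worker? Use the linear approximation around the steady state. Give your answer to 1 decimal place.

half-life ≈ 10.9 years

Near the steady state the convergence rate is λ = (1 − α)(n + g + δ).
λ = (1 − 0.5) × 0.127 = 0.5 × 0.127 = 0.0635
Half-life = ln 2 / λ = 0.6931 / 0.0635 ≈ 10.91 years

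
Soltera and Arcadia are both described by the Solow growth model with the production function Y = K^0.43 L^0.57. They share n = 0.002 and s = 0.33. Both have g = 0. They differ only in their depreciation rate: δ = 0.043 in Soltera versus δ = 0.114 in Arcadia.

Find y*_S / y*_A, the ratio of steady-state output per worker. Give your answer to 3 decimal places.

Steady-state y* = [s/(n + δ)]^(α/(1−α)), so the ratio is [ (s_S/(n + δ)_S) / (s_A/(n + δ)_A) ]^0.7544.
s_S/(n + δ)_S = 0.33/0.045 = 7.3333; s_A/(n + δ)_A = 0.33/0.116 = 2.8448.
Ratio = (7.3333/2.8448)^0.7544 = 2.5778^0.7544 ≈ 2.0429

y*_S / y*_A ≈ 2.043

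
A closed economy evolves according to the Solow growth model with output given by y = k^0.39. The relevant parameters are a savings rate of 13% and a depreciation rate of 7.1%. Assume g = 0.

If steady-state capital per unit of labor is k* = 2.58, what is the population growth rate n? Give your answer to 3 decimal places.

n ≈ 0.002

Steady state requires s·f(k) = (n + δ)·k, i.e. s·k^α = (n + δ)·k.
So s / (n + δ) = (k*)^(1−α) = 2.58^0.61 = 1.7827.
Therefore n + δ = s / 1.7827 = 0.13 / 1.7827 = 0.0729, so n = 0.0729 − 0.071 = 0.0019.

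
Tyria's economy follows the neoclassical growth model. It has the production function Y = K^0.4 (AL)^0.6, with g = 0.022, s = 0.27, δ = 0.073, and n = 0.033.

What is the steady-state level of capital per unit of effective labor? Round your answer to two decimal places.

In steady state, investment equals break-even investment: s·k^α = (n + g + δ)·k.
Dividing both sides by k: k^(1−α) = s / (n + g + δ).
k^0.6 = 0.27 / (0.033 + 0.022 + 0.073) = 0.27 / 0.128 = 2.1094
k* = 2.1094^(1/0.6) ≈ 3.4695

k* ≈ 3.47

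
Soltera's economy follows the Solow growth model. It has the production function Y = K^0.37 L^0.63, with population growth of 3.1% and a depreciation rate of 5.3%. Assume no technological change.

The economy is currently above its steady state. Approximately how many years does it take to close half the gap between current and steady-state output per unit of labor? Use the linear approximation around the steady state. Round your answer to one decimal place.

t_½ ≈ 13.1 years

Near the steady state the convergence rate is λ = (1 − α)(n + δ).
λ = (1 − 0.37) × 0.084 = 0.63 × 0.084 = 0.05292
Half-life = ln 2 / λ = 0.6931 / 0.05292 ≈ 13.10 years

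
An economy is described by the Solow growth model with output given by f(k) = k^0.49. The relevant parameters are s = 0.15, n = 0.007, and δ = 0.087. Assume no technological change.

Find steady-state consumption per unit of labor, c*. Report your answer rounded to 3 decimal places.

c* = 1.332

At the steady state, Δk = 0, so s·k^α = (n + δ)·k.
Rearranging, k^(1−α) = s / (n + δ).
k^0.51 = 0.15 / (0.007 + 0.087) = 0.15 / 0.094 = 1.5957
k* = 1.5957^(1/0.51) ≈ 2.5000
y* = (k*)^α = 2.5000^0.49 ≈ 1.5667
c* = (1 − s)·y* = (1 − 0.15) × 1.5667 ≈ 1.3317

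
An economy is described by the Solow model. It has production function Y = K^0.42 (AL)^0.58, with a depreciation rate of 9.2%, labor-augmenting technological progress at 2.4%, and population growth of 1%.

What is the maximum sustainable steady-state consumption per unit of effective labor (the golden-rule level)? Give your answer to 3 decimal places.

At the golden rule, f'(k) = n + g + δ, so α·k^(α−1) = n + g + δ and k_gold = (α/(n + g + δ))^(1/(1−α)).
k_gold = (0.42/0.126)^(1/0.58) = 3.3333^1.7241 ≈ 7.9705
c_gold = f(k_gold) − (n + g + δ)·k_gold = 2.3912 − 0.126×7.9705 ≈ 1.3869

c_gold ≈ 1.387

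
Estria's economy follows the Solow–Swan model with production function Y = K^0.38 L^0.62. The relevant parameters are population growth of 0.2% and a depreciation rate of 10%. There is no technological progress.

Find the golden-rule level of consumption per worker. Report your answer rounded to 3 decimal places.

c_gold ≈ 1.388

At the golden rule, f'(k) = n + δ, so α·k^(α−1) = n + δ and k_gold = (α/(n + δ))^(1/(1−α)).
k_gold = (0.38/0.102)^(1/0.62) = 3.7255^1.6129 ≈ 8.3419
c_gold = f(k_gold) − (n + δ)·k_gold = 2.2391 − 0.102×8.3419 ≈ 1.3882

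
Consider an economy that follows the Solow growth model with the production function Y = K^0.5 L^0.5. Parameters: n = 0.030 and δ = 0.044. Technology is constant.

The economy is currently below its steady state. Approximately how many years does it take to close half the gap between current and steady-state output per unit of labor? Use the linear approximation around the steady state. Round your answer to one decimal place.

about 18.7 years

Near the steady state the convergence rate is λ = (1 − α)(n + δ).
λ = (1 − 0.5) × 0.074 = 0.5 × 0.074 = 0.0370
Half-life = ln 2 / λ = 0.6931 / 0.0370 ≈ 18.73 years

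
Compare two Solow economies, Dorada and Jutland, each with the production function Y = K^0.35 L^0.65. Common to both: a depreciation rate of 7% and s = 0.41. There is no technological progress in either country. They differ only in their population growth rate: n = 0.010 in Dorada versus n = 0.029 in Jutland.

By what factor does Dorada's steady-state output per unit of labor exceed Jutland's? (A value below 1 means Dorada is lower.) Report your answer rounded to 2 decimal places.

Steady-state y* = [s/(n + δ)]^(α/(1−α)), so the ratio is [ (s_D/(n + δ)_D) / (s_J/(n + δ)_J) ]^0.5385.
s_D/(n + δ)_D = 0.41/0.080 = 5.1250; s_J/(n + δ)_J = 0.41/0.099 = 4.1414.
Ratio = (5.1250/4.1414)^0.5385 = 1.2375^0.5385 ≈ 1.1216

y*_D / y*_J ≈ 1.12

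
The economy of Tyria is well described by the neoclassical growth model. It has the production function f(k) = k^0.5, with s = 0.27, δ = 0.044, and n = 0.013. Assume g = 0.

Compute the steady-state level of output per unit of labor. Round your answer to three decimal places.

Steady state requires s·f(k) = (n + δ)·k, i.e. s·k^α = (n + δ)·k.
Dividing both sides by k: k^(1−α) = s / (n + δ).
k^0.5 = 0.27 / (0.013 + 0.044) = 0.27 / 0.057 = 4.7368
k* = 4.7368^(1/0.5) ≈ 22.4373
y* = (k*)^α = 22.4373^0.5 ≈ 4.7368

y* ≈ 4.737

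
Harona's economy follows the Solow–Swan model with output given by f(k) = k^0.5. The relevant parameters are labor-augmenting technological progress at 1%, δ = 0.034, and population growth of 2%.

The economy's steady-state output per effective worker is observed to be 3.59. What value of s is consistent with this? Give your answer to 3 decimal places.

Steady state requires s·f(k) = (n + g + δ)·k, i.e. s·k^α = (n + g + δ)·k.
Since y* = [s/(n + g + δ)]^(α/(1−α)), we have s/(n + g + δ) = (y*)^((1−α)/α) = 3.59^1 = 3.5900.
Therefore s = 3.5900 × (n + g + δ) = 3.5900 × 0.064 = 0.2298.

s ≈ 0.230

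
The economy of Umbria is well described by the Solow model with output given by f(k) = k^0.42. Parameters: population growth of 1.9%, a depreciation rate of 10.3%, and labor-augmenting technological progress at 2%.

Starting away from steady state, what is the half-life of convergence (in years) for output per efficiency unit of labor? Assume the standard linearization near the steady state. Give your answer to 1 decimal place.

about 8.4 years

Near the steady state the convergence rate is λ = (1 − α)(n + g + δ).
λ = (1 − 0.42) × 0.142 = 0.58 × 0.142 = 0.08236
Half-life = ln 2 / λ = 0.6931 / 0.08236 ≈ 8.42 years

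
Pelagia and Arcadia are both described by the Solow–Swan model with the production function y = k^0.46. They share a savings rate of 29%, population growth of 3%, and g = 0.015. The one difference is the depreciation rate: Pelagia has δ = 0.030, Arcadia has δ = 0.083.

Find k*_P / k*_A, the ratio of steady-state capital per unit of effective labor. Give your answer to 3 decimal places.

k*_P / k*_A ≈ 2.691

Steady-state k* = [s/(n + g + δ)]^(1/(1−α)), so the ratio is [ (s_P/(n + g + δ)_P) / (s_A/(n + g + δ)_A) ]^1.8519.
s_P/(n + g + δ)_P = 0.29/0.075 = 3.8667; s_A/(n + g + δ)_A = 0.29/0.128 = 2.2656.
Ratio = (3.8667/2.2656)^1.8519 = 1.7067^1.8519 ≈ 2.6911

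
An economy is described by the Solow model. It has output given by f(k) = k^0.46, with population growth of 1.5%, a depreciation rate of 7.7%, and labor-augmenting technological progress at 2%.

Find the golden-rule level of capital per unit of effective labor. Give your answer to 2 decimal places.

k_gold ≈ 13.68

The golden rule sets f'(k) = n + g + δ, i.e. α·k^(α−1) = n + g + δ.
So k^(1−α) = α / (n + g + δ) = 0.46 / 0.112 = 4.1071.
k_gold = 4.1071^(1/0.54) ≈ 13.6828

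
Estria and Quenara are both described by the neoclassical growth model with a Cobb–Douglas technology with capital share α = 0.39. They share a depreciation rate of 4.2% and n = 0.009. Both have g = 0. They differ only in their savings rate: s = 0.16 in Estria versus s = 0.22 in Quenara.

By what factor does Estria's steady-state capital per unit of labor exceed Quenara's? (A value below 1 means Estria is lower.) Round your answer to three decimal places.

Steady-state k* = [s/(n + δ)]^(1/(1−α)), so the ratio is [ (s_E/(n + δ)_E) / (s_Q/(n + δ)_Q) ]^1.6393.
s_E/(n + δ)_E = 0.16/0.051 = 3.1373; s_Q/(n + δ)_Q = 0.22/0.051 = 4.3137.
Ratio = (3.1373/4.3137)^1.6393 = 0.7273^1.6393 ≈ 0.5933

k*_E / k*_Q ≈ 0.593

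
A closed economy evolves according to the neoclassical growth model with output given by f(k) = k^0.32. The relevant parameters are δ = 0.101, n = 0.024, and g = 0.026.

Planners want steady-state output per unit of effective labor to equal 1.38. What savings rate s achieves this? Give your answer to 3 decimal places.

In steady state, investment equals break-even investment: s·k^α = (n + g + δ)·k.
Since y* = [s/(n + g + δ)]^(α/(1−α)), we have s/(n + g + δ) = (y*)^((1−α)/α) = 1.38^2.125 = 1.9826.
Therefore s = 1.9826 × (n + g + δ) = 1.9826 × 0.151 = 0.2994.

s ≈ 0.299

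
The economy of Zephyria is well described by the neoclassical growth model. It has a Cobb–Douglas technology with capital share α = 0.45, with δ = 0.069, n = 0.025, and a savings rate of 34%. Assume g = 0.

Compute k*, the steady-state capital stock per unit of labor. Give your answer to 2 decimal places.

In steady state, investment equals break-even investment: s·k^α = (n + δ)·k.
Dividing both sides by k: k^(1−α) = s / (n + δ).
k^0.55 = 0.34 / (0.025 + 0.069) = 0.34 / 0.094 = 3.6170
k* = 3.6170^(1/0.55) ≈ 10.3557

k* ≈ 10.36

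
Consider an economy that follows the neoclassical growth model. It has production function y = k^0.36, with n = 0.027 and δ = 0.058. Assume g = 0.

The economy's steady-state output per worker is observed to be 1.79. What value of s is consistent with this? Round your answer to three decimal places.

In steady state, investment equals break-even investment: s·k^α = (n + δ)·k.
Since y* = [s/(n + δ)]^(α/(1−α)), we have s/(n + δ) = (y*)^((1−α)/α) = 1.79^1.7778 = 2.8153.
Therefore s = 2.8153 × (n + δ) = 2.8153 × 0.085 = 0.2393.

s ≈ 0.239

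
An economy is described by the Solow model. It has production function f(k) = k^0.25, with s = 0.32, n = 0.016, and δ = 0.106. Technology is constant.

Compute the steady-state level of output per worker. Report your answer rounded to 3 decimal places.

At the steady state, Δk = 0, so s·k^α = (n + δ)·k.
Rearranging, k^(1−α) = s / (n + δ).
k^0.75 = 0.32 / (0.016 + 0.106) = 0.32 / 0.122 = 2.6230
k* = 2.6230^(1/0.75) ≈ 3.6174
y* = (k*)^α = 3.6174^0.25 ≈ 1.3791

y* ≈ 1.379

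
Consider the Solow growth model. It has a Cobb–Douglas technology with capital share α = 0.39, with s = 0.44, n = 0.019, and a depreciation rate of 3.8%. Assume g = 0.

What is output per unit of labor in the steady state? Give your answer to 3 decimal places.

y* ≈ 3.694

In steady state, investment equals break-even investment: s·k^α = (n + δ)·k.
Dividing both sides by k: k^(1−α) = s / (n + δ).
k^0.61 = 0.44 / (0.019 + 0.038) = 0.44 / 0.057 = 7.7193
k* = 7.7193^(1/0.61) ≈ 28.5132
y* = (k*)^α = 28.5132^0.39 ≈ 3.6938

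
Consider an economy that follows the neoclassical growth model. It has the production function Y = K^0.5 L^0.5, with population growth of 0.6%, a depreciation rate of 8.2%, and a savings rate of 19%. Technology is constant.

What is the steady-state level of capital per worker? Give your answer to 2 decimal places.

At the steady state, Δk = 0, so s·k^α = (n + δ)·k.
Rearranging, k^(1−α) = s / (n + δ).
k^0.5 = 0.19 / (0.006 + 0.082) = 0.19 / 0.088 = 2.1591
k* = 2.1591^(1/0.5) ≈ 4.6617

k* ≈ 4.66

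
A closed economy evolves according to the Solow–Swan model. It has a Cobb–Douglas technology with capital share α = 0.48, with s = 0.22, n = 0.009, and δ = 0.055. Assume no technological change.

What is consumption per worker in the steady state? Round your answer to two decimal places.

At the steady state, Δk = 0, so s·k^α = (n + δ)·k.
Dividing both sides by k: k^(1−α) = s / (n + δ).
k^0.52 = 0.22 / (0.009 + 0.055) = 0.22 / 0.064 = 3.4375
k* = 3.4375^(1/0.52) ≈ 10.7457
y* = (k*)^α = 10.7457^0.48 ≈ 3.1260
c* = (1 − s)·y* = (1 − 0.22) × 3.1260 ≈ 2.4383

c* ≈ 2.44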